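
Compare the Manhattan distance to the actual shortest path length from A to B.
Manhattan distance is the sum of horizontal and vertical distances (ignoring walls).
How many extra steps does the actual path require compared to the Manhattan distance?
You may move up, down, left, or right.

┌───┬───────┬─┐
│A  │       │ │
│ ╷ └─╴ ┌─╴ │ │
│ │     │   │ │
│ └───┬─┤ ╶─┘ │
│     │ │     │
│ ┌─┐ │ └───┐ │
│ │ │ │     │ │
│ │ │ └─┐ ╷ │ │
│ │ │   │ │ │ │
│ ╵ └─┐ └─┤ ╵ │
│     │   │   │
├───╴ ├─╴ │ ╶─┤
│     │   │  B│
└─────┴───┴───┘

Manhattan distance: |6 - 0| + |6 - 0| = 12
Actual path length: 18
Extra steps: 18 - 12 = 6

Solution:

┌───┬───────┬─┐
│A ↓│  ↱ → ↓│ │
│ ╷ └─╴ ┌─╴ │ │
│ │↳ → ↑│↓ ↲│ │
│ └───┬─┤ ╶─┘ │
│     │ │↳ → ↓│
│ ┌─┐ │ └───┐ │
│ │ │ │     │↓│
│ │ │ └─┐ ╷ │ │
│ │ │   │ │ │↓│
│ ╵ └─┐ └─┤ ╵ │
│     │   │↓ ↲│
├───╴ ├─╴ │ ╶─┤
│     │   │↳ B│
└─────┴───┴───┘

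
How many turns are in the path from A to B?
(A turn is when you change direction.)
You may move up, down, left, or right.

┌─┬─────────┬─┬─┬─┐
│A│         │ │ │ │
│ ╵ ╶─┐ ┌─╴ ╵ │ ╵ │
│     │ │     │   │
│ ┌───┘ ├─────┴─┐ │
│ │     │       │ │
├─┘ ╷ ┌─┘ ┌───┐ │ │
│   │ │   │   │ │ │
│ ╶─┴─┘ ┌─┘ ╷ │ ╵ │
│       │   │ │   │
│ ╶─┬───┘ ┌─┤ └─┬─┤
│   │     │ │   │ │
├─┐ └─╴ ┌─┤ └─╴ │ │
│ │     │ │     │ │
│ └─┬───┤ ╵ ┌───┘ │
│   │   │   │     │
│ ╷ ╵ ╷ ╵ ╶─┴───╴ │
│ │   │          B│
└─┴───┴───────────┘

Directions: down, right, up, right, right, down, down, left, left, down, left, down, down, right, down, right, right, up, right, up, right, up, right, down, down, right, down, left, left, down, left, down, right, right, right, right
Number of turns: 25

Solution:

┌─┬─────────┬─┬─┬─┐
│A│↱ → ↓    │ │ │ │
│ ╵ ╶─┐ ┌─╴ ╵ │ ╵ │
│↳ ↑  │↓│     │   │
│ ┌───┘ ├─────┴─┐ │
│ │↓ ← ↲│       │ │
├─┘ ╷ ┌─┘ ┌───┐ │ │
│↓ ↲│ │   │↱ ↓│ │ │
│ ╶─┴─┘ ┌─┘ ╷ │ ╵ │
│↓      │↱ ↑│↓│   │
│ ╶─┬───┘ ┌─┤ └─┬─┤
│↳ ↓│  ↱ ↑│ │↳ ↓│ │
├─┐ └─╴ ┌─┤ └─╴ │ │
│ │↳ → ↑│ │↓ ← ↲│ │
│ └─┬───┤ ╵ ┌───┘ │
│   │   │↓ ↲│     │
│ ╷ ╵ ╷ ╵ ╶─┴───╴ │
│ │   │  ↳ → → → B│
└─┴───┴───────────┘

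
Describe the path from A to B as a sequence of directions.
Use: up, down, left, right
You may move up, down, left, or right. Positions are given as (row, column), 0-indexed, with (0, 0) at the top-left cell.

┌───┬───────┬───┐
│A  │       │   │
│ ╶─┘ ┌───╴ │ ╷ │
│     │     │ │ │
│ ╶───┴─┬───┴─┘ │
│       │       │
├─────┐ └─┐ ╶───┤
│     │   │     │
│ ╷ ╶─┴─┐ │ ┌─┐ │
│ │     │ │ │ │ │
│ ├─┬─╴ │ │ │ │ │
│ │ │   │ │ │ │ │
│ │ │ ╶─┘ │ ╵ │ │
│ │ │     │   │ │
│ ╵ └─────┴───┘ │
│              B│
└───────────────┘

Finding the path and converting it to directions:
Path through cells: (0,0) → (1,0) → (2,0) → (2,1) → (2,2) → (2,3) → (3,3) → (3,4) → (4,4) → (5,4) → (6,4) → (6,3) → (6,2) → (5,2) → (5,3) → (4,3) → (4,2) → (4,1) → (3,1) → (3,0) → (4,0) → (5,0) → (6,0) → (7,0) → (7,1) → (7,2) → (7,3) → (7,4) → (7,5) → (7,6) → (7,7)
Directions: down, down, right, right, right, down, right, down, down, down, left, left, up, right, up, left, left, up, left, down, down, down, down, right, right, right, right, right, right, right

Solution:

┌───┬───────┬───┐
│A  │       │   │
│ ╶─┘ ┌───╴ │ ╷ │
│↓    │     │ │ │
│ ╶───┴─┬───┴─┘ │
│↳ → → ↓│       │
├─────┐ └─┐ ╶───┤
│↓ ↰  │↳ ↓│     │
│ ╷ ╶─┴─┐ │ ┌─┐ │
│↓│↑ ← ↰│↓│ │ │ │
│ ├─┬─╴ │ │ │ │ │
│↓│ │↱ ↑│↓│ │ │ │
│ │ │ ╶─┘ │ ╵ │ │
│↓│ │↑ ← ↲│   │ │
│ ╵ └─────┴───┘ │
│↳ → → → → → → B│
└───────────────┘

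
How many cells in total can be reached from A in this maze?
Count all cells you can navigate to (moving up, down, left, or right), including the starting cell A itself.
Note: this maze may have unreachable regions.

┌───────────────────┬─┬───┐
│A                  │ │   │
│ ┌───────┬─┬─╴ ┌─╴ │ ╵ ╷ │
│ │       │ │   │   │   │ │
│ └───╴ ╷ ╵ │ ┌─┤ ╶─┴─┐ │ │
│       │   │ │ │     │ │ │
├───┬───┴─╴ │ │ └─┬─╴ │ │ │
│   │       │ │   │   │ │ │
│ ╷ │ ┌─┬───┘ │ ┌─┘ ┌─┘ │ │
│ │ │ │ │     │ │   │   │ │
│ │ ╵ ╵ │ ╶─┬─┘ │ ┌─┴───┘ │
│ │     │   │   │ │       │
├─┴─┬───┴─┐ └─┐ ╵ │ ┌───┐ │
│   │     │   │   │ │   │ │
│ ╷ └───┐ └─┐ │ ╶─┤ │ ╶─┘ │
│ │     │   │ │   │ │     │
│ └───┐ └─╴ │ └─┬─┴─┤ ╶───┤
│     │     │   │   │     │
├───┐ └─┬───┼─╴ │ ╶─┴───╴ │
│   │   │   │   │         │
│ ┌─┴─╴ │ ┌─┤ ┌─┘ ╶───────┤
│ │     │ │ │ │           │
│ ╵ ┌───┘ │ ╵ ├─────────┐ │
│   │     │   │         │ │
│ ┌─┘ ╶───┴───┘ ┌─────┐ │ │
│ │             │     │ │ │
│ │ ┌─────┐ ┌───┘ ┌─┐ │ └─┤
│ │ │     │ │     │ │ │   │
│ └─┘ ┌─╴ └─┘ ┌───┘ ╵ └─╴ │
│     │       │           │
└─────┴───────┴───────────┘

Using BFS/flood-fill to find all reachable cells from A:
Maze size: 15 × 13 = 195 total cells
119 cell(s) are walled off and cannot be reached from A.
Reachable cells: 76

Reachable region (· marks reachable cells):

┌───────────────────┬─┬───┐
│A · · · · · · · · ·│ │   │
│ ┌───────┬─┬─╴ ┌─╴ │ ╵ ╷ │
│·│· · · ·│·│· ·│· ·│   │ │
│ └───╴ ╷ ╵ │ ┌─┤ ╶─┴─┐ │ │
│· · · ·│· ·│·│·│· · ·│ │ │
├───┬───┴─╴ │ │ └─┬─╴ │ │ │
│· ·│· · · ·│·│· ·│· ·│ │ │
│ ╷ │ ┌─┬───┘ │ ┌─┘ ┌─┘ │ │
│·│·│·│·│· · ·│·│· ·│   │ │
│ │ ╵ ╵ │ ╶─┬─┘ │ ┌─┴───┘ │
│·│· · ·│· ·│· ·│·│       │
├─┴─┬───┴─┐ └─┐ ╵ │ ┌───┐ │
│   │     │· ·│· ·│ │   │ │
│ ╷ └───┐ └─┐ │ ╶─┤ │ ╶─┘ │
│ │     │   │·│· ·│ │     │
│ └───┐ └─╴ │ └─┬─┴─┤ ╶───┤
│     │     │· ·│   │     │
├───┐ └─┬───┼─╴ │ ╶─┴───╴ │
│   │   │   │· ·│         │
│ ┌─┴─╴ │ ┌─┤ ┌─┘ ╶───────┤
│ │     │ │·│·│           │
│ ╵ ┌───┘ │ ╵ ├─────────┐ │
│   │     │· ·│         │ │
│ ┌─┘ ╶───┴───┘ ┌─────┐ │ │
│ │             │     │ │ │
│ │ ┌─────┐ ┌───┘ ┌─┐ │ └─┤
│ │ │     │ │     │ │ │   │
│ └─┘ ┌─╴ └─┘ ┌───┘ ╵ └─╴ │
│     │       │           │
└─────┴───────┴───────────┘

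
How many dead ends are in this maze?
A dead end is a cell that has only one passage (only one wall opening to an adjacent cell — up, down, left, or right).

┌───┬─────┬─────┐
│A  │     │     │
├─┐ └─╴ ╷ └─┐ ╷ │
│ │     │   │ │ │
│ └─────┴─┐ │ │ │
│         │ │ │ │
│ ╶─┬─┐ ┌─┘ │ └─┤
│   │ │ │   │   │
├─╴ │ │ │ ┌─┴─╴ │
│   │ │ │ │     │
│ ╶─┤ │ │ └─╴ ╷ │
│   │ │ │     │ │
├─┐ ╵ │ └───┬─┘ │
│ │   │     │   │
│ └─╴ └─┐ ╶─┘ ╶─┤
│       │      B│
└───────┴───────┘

Checking each cell for number of passages:

Dead ends found at positions:
  (0, 0)
  (0, 2)
  (0, 5)
  (1, 0)
  (2, 4)
  (2, 7)
  (3, 2)
  (4, 5)
  (6, 0)
  (6, 5)
  (7, 3)
  (7, 7)
Total dead ends: 12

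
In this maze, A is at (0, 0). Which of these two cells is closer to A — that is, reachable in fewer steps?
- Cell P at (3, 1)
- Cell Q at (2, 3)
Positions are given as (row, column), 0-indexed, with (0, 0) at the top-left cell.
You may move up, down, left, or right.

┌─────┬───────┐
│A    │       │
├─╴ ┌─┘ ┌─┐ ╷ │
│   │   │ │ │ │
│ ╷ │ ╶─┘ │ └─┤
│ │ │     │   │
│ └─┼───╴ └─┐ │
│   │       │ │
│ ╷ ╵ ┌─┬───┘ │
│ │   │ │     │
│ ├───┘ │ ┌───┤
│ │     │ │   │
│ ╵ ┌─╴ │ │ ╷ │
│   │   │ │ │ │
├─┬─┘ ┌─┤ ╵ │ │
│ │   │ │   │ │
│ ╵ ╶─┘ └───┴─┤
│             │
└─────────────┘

Shortest path A → P at (3, 1): 6 steps
Shortest path A → Q at (2, 3): 13 steps

P is closer (6 steps vs 13 steps).

Path to P:

┌─────┬───────┐
│A ↓  │       │
├─╴ ┌─┘ ┌─┐ ╷ │
│↓ ↲│   │ │ │ │
│ ╷ │ ╶─┘ │ └─┤
│↓│ │     │   │
│ └─┼───╴ └─┐ │
│↳ P│       │ │
│ ╷ ╵ ┌─┬───┘ │
│ │   │ │     │
│ ├───┘ │ ┌───┤
│ │     │ │   │
│ ╵ ┌─╴ │ │ ╷ │
│   │   │ │ │ │
├─┬─┘ ┌─┤ ╵ │ │
│ │   │ │   │ │
│ ╵ ╶─┘ └───┴─┤
│             │
└─────────────┘

Path to Q:

┌─────┬───────┐
│A ↓  │       │
├─╴ ┌─┘ ┌─┐ ╷ │
│↓ ↲│   │ │ │ │
│ ╷ │ ╶─┘ │ └─┤
│↓│ │  Q ↰│   │
│ └─┼───╴ └─┐ │
│↳ ↓│↱ → ↑  │ │
│ ╷ ╵ ┌─┬───┘ │
│ │↳ ↑│ │     │
│ ├───┘ │ ┌───┤
│ │     │ │   │
│ ╵ ┌─╴ │ │ ╷ │
│   │   │ │ │ │
├─┬─┘ ┌─┤ ╵ │ │
│ │   │ │   │ │
│ ╵ ╶─┘ └───┴─┤
│             │
└─────────────┘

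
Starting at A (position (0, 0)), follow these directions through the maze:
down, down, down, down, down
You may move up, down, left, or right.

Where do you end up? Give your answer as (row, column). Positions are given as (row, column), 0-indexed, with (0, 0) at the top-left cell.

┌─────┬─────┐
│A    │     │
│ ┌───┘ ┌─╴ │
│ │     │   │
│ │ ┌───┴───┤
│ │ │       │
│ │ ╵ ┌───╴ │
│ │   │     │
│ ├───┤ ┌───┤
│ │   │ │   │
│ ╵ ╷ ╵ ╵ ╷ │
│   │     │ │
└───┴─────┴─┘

Following directions step by step:
Start: (0, 0)
  down: (0, 0) → (1, 0)
  down: (1, 0) → (2, 0)
  down: (2, 0) → (3, 0)
  down: (3, 0) → (4, 0)
  down: (4, 0) → (5, 0)
Final position: (5, 0)

Path taken:

┌─────┬─────┐
│A    │     │
│ ┌───┘ ┌─╴ │
│↓│     │   │
│ │ ┌───┴───┤
│↓│ │       │
│ │ ╵ ┌───╴ │
│↓│   │     │
│ ├───┤ ┌───┤
│↓│   │ │   │
│ ╵ ╷ ╵ ╵ ╷ │
│B  │     │ │
└───┴─────┴─┘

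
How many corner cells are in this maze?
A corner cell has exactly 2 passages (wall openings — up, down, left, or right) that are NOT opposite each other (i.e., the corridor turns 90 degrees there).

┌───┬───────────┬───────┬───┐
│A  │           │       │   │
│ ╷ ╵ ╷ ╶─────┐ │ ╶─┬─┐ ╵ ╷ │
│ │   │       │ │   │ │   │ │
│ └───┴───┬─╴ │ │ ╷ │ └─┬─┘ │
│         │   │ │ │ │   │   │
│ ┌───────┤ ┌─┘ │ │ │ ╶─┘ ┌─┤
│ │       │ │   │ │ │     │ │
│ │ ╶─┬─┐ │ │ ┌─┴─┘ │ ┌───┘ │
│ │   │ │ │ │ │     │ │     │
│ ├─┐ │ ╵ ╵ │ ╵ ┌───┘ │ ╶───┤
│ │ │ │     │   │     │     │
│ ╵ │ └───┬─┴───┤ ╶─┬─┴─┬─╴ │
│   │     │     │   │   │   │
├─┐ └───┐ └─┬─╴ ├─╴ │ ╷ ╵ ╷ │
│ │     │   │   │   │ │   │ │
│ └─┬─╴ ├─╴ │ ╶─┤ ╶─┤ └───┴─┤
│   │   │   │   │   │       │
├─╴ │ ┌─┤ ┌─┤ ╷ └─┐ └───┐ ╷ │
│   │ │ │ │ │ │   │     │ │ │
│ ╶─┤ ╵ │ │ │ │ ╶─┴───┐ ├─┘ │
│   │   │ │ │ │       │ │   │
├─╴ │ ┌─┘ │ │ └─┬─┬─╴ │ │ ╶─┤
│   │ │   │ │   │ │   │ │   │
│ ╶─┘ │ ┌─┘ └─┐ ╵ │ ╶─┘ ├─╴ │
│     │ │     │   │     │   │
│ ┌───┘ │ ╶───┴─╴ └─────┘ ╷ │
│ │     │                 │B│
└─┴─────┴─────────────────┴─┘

Counting corner cells (2 non-opposite passages):
Total corners: 98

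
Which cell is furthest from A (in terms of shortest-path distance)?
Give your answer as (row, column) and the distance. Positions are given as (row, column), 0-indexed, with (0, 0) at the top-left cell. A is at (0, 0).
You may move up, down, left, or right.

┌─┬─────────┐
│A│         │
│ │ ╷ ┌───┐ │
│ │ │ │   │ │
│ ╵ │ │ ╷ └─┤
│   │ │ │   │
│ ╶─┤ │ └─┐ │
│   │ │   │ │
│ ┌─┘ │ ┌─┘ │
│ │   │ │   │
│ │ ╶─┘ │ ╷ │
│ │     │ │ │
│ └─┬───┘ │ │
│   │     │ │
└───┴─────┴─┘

Computing BFS distances from A to all cells:
Furthest cell: (6, 2)
Distance: 28 steps

Path from A to the furthest cell:

┌─┬─────────┐
│A│↱ ↓      │
│ │ ╷ ┌───┐ │
│↓│↑│↓│↱ ↓│ │
│ ╵ │ │ ╷ └─┤
│↳ ↑│↓│↑│↳ ↓│
│ ╶─┤ │ └─┐ │
│   │↓│↑  │↓│
│ ┌─┘ │ ┌─┘ │
│ │↓ ↲│↑│↓ ↲│
│ │ ╶─┘ │ ╷ │
│ │↳ → ↑│↓│ │
│ └─┬───┘ │ │
│   │B ← ↲│ │
└───┴─────┴─┘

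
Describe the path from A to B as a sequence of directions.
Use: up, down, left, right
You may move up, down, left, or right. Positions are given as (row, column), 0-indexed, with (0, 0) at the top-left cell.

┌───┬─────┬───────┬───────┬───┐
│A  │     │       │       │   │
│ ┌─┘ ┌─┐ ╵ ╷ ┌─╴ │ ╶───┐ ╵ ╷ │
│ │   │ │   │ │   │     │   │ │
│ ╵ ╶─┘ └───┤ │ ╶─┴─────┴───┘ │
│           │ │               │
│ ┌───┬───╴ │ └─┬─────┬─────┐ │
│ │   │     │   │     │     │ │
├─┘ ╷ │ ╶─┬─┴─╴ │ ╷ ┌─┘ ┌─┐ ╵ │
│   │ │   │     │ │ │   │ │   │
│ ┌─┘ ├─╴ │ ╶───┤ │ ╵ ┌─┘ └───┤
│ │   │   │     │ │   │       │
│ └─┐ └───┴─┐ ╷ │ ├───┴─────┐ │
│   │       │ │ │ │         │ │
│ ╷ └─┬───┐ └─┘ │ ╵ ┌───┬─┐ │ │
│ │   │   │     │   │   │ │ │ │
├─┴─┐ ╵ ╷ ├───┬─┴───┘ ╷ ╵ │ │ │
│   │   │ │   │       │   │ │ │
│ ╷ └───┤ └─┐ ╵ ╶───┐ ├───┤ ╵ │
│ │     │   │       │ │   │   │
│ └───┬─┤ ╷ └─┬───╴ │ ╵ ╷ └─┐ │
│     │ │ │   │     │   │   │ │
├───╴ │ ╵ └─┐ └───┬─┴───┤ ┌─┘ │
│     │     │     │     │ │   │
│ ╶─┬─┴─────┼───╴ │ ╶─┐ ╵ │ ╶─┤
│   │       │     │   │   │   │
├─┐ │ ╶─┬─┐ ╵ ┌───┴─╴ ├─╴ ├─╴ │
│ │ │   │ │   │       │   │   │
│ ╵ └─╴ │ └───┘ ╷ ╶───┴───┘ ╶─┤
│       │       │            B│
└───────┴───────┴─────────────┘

Finding the path and converting it to directions:
Path through cells: (0,0) → (1,0) → (2,0) → (2,1) → (1,1) → (1,2) → (0,2) → (0,3) → (0,4) → (1,4) → (1,5) → (0,5) → (0,6) → (0,7) → (0,8) → (1,8) → (1,7) → (2,7) → (2,8) → (2,9) → (2,10) → (2,11) → (2,12) → (2,13) → (2,14) → (3,14) → (4,14) → (4,13) → (3,13) → (3,12) → (3,11) → (4,11) → (4,10) → (5,10) → (5,9) → (4,9) → (3,9) → (3,8) → (4,8) → (5,8) → (6,8) → (7,8) → (7,9) → (6,9) → (6,10) → (6,11) → (6,12) → (6,13) → (7,13) → (8,13) → (9,13) → (9,14) → (10,14) → (11,14) → (11,13) → (12,13) → (12,14) → (13,14) → (13,13) → (14,13) → (14,14)
Directions: down, down, right, up, right, up, right, right, down, right, up, right, right, right, down, left, down, right, right, right, right, right, right, right, down, down, left, up, left, left, down, left, down, left, up, up, left, down, down, down, down, right, up, right, right, right, right, down, down, down, right, down, down, left, down, right, down, left, down, right

Solution:

┌───┬─────┬───────┬───────┬───┐
│A  │↱ → ↓│↱ → → ↓│       │   │
│ ┌─┘ ┌─┐ ╵ ╷ ┌─╴ │ ╶───┐ ╵ ╷ │
│↓│↱ ↑│ │↳ ↑│ │↓ ↲│     │   │ │
│ ╵ ╶─┘ └───┤ │ ╶─┴─────┴───┘ │
│↳ ↑        │ │↳ → → → → → → ↓│
│ ┌───┬───╴ │ └─┬─────┬─────┐ │
│ │   │     │   │↓ ↰  │↓ ← ↰│↓│
├─┘ ╷ │ ╶─┬─┴─╴ │ ╷ ┌─┘ ┌─┐ ╵ │
│   │ │   │     │↓│↑│↓ ↲│ │↑ ↲│
│ ┌─┘ ├─╴ │ ╶───┤ │ ╵ ┌─┘ └───┤
│ │   │   │     │↓│↑ ↲│       │
│ └─┐ └───┴─┐ ╷ │ ├───┴─────┐ │
│   │       │ │ │↓│↱ → → → ↓│ │
│ ╷ └─┬───┐ └─┘ │ ╵ ┌───┬─┐ │ │
│ │   │   │     │↳ ↑│   │ │↓│ │
├─┴─┐ ╵ ╷ ├───┬─┴───┘ ╷ ╵ │ │ │
│   │   │ │   │       │   │↓│ │
│ ╷ └───┤ └─┐ ╵ ╶───┐ ├───┤ ╵ │
│ │     │   │       │ │   │↳ ↓│
│ └───┬─┤ ╷ └─┬───╴ │ ╵ ╷ └─┐ │
│     │ │ │   │     │   │   │↓│
├───╴ │ ╵ └─┐ └───┬─┴───┤ ┌─┘ │
│     │     │     │     │ │↓ ↲│
│ ╶─┬─┴─────┼───╴ │ ╶─┐ ╵ │ ╶─┤
│   │       │     │   │   │↳ ↓│
├─┐ │ ╶─┬─┐ ╵ ┌───┴─╴ ├─╴ ├─╴ │
│ │ │   │ │   │       │   │↓ ↲│
│ ╵ └─╴ │ └───┘ ╷ ╶───┴───┘ ╶─┤
│       │       │          ↳ B│
└───────┴───────┴─────────────┘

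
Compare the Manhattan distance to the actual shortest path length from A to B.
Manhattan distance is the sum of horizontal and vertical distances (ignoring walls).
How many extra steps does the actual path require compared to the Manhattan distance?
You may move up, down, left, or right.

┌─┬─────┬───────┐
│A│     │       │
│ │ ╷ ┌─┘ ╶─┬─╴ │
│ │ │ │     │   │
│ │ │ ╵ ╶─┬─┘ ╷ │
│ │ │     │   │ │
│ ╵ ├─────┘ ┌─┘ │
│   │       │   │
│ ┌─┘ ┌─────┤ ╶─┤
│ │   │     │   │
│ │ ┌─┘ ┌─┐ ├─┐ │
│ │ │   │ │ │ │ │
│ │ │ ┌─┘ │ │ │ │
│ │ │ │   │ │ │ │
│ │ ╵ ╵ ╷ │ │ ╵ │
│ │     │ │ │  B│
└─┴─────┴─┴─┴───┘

Manhattan distance: |7 - 0| + |7 - 0| = 14
Actual path length: 26
Extra steps: 26 - 14 = 12

Solution:

┌─┬─────┬───────┐
│A│↱ ↓  │↱ → → ↓│
│ │ ╷ ┌─┘ ╶─┬─╴ │
│↓│↑│↓│↱ ↑  │  ↓│
│ │ │ ╵ ╶─┬─┘ ╷ │
│↓│↑│↳ ↑  │   │↓│
│ ╵ ├─────┘ ┌─┘ │
│↳ ↑│       │↓ ↲│
│ ┌─┘ ┌─────┤ ╶─┤
│ │   │     │↳ ↓│
│ │ ┌─┘ ┌─┐ ├─┐ │
│ │ │   │ │ │ │↓│
│ │ │ ┌─┘ │ │ │ │
│ │ │ │   │ │ │↓│
│ │ ╵ ╵ ╷ │ │ ╵ │
│ │     │ │ │  B│
└─┴─────┴─┴─┴───┘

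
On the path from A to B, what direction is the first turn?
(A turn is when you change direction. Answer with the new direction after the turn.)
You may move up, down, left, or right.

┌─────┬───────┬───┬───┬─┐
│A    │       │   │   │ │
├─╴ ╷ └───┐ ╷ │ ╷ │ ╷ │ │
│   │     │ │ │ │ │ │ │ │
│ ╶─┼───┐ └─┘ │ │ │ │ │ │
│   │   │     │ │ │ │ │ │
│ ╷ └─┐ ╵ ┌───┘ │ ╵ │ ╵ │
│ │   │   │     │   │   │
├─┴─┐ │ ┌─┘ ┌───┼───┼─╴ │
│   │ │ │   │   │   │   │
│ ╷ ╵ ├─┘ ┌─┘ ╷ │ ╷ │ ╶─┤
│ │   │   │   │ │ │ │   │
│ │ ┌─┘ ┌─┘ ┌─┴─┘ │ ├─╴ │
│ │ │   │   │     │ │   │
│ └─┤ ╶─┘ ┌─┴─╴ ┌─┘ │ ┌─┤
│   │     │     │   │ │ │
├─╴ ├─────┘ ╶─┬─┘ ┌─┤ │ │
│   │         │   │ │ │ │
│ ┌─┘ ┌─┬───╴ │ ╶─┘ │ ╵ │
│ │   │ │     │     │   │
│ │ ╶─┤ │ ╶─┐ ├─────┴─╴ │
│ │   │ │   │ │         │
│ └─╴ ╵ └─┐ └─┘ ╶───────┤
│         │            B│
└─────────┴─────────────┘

Directions: right, down, left, down, right, down, right, down, down, left, up, left, down, down, down, right, down, left, down, down, down, right, right, up, left, up, right, up, right, right, right, right, down, left, left, down, right, down, right, right, right, right, right, right
First turn direction: down

Solution:

┌─────┬───────┬───┬───┬─┐
│A ↓  │       │   │   │ │
├─╴ ╷ └───┐ ╷ │ ╷ │ ╷ │ │
│↓ ↲│     │ │ │ │ │ │ │ │
│ ╶─┼───┐ └─┘ │ │ │ │ │ │
│↳ ↓│   │     │ │ │ │ │ │
│ ╷ └─┐ ╵ ┌───┘ │ ╵ │ ╵ │
│ │↳ ↓│   │     │   │   │
├─┴─┐ │ ┌─┘ ┌───┼───┼─╴ │
│↓ ↰│↓│ │   │   │   │   │
│ ╷ ╵ ├─┘ ┌─┘ ╷ │ ╷ │ ╶─┤
│↓│↑ ↲│   │   │ │ │ │   │
│ │ ┌─┘ ┌─┘ ┌─┴─┘ │ ├─╴ │
│↓│ │   │   │     │ │   │
│ └─┤ ╶─┘ ┌─┴─╴ ┌─┘ │ ┌─┤
│↳ ↓│     │     │   │ │ │
├─╴ ├─────┘ ╶─┬─┘ ┌─┤ │ │
│↓ ↲│↱ → → → ↓│   │ │ │ │
│ ┌─┘ ┌─┬───╴ │ ╶─┘ │ ╵ │
│↓│↱ ↑│ │↓ ← ↲│     │   │
│ │ ╶─┤ │ ╶─┐ ├─────┴─╴ │
│↓│↑ ↰│ │↳ ↓│ │         │
│ └─╴ ╵ └─┐ └─┘ ╶───────┤
│↳ → ↑    │↳ → → → → → B│
└─────────┴─────────────┘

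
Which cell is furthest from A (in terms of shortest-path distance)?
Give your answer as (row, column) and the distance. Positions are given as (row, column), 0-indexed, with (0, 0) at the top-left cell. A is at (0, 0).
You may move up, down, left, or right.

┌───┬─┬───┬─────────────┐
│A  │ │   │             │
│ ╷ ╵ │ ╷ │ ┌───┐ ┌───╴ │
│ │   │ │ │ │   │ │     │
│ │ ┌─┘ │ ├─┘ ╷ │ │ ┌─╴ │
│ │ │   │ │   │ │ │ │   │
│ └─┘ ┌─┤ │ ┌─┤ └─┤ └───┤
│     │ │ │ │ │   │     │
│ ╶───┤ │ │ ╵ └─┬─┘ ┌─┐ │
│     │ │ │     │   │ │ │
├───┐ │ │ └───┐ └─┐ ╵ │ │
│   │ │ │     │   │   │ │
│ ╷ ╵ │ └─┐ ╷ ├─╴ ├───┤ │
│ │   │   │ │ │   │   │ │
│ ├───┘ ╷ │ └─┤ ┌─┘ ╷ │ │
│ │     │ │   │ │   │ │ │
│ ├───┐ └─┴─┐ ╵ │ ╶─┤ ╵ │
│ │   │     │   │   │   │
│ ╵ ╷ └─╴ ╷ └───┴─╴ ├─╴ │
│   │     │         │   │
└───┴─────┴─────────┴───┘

Computing BFS distances from A to all cells:
Furthest cell: (1, 5)
Distance: 56 steps

Path from A to the furthest cell:

┌───┬─┬───┬─────────────┐
│A  │ │   │↓ ← ← ← ← ← ↰│
│ ╷ ╵ │ ╷ │ ┌───┐ ┌───╴ │
│↓│   │ │ │B│   │ │↱ → ↑│
│ │ ┌─┘ │ ├─┘ ╷ │ │ ┌─╴ │
│↓│ │   │ │   │ │ │↑│   │
│ └─┘ ┌─┤ │ ┌─┤ └─┤ └───┤
│↓    │ │ │ │ │   │↑ ← ↰│
│ ╶───┤ │ │ ╵ └─┬─┘ ┌─┐ │
│↳ → ↓│ │ │     │   │ │↑│
├───┐ │ │ └───┐ └─┐ ╵ │ │
│↓ ↰│↓│ │     │   │   │↑│
│ ╷ ╵ │ └─┐ ╷ ├─╴ ├───┤ │
│↓│↑ ↲│   │ │ │   │↱ ↓│↑│
│ ├───┘ ╷ │ └─┤ ┌─┘ ╷ │ │
│↓│     │ │   │ │↱ ↑│↓│↑│
│ ├───┐ └─┴─┐ ╵ │ ╶─┤ ╵ │
│↓│↱ ↓│  ↱ ↓│   │↑ ↰│↳ ↑│
│ ╵ ╷ └─╴ ╷ └───┴─╴ ├─╴ │
│↳ ↑│↳ → ↑│↳ → → → ↑│   │
└───┴─────┴─────────┴───┘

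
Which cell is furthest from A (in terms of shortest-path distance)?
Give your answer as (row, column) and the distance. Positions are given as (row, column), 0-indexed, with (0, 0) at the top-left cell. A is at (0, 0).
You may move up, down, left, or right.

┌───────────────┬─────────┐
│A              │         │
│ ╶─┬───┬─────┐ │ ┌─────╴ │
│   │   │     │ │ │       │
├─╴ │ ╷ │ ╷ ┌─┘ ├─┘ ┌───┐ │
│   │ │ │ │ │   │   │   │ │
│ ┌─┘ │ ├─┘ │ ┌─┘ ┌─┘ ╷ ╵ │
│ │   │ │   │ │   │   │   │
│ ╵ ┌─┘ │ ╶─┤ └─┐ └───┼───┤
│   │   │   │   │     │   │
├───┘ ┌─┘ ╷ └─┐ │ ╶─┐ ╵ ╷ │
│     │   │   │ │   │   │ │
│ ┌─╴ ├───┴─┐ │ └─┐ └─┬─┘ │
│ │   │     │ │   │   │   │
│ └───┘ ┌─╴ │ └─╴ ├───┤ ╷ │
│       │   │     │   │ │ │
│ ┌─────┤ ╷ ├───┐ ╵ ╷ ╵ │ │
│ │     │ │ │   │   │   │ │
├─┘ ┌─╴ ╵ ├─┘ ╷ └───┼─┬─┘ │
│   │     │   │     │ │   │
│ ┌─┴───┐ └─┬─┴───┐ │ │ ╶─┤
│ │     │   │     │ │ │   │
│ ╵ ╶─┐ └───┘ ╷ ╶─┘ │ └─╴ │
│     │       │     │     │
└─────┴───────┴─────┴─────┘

Computing BFS distances from A to all cells:
Furthest cell: (9, 5)
Distance: 60 steps

Path from A to the furthest cell:

┌───────────────┬─────────┐
│A              │         │
│ ╶─┬───┬─────┐ │ ┌─────╴ │
│↳ ↓│↱ ↓│     │ │ │       │
├─╴ │ ╷ │ ╷ ┌─┘ ├─┘ ┌───┐ │
│↓ ↲│↑│↓│ │ │   │   │   │ │
│ ┌─┘ │ ├─┘ │ ┌─┘ ┌─┘ ╷ ╵ │
│↓│↱ ↑│↓│   │ │   │   │   │
│ ╵ ┌─┘ │ ╶─┤ └─┐ └───┼───┤
│↳ ↑│↓ ↲│   │   │     │   │
├───┘ ┌─┘ ╷ └─┐ │ ╶─┐ ╵ ╷ │
│↓ ← ↲│   │   │ │   │   │ │
│ ┌─╴ ├───┴─┐ │ └─┐ └─┬─┘ │
│↓│   │↱ → ↓│ │   │   │   │
│ └───┘ ┌─╴ │ └─╴ ├───┤ ╷ │
│↳ → → ↑│↓ ↲│     │   │ │ │
│ ┌─────┤ ╷ ├───┐ ╵ ╷ ╵ │ │
│ │↓ ← ↰│↓│ │↓ ↰│   │   │ │
├─┘ ┌─╴ ╵ ├─┘ ╷ └───┼─┬─┘ │
│↓ ↲│  ↑ ↲│B ↲│↑ ← ↰│ │   │
│ ┌─┴───┐ └─┬─┴───┐ │ │ ╶─┤
│↓│↱ → ↓│   │↱ ↓  │↑│ │   │
│ ╵ ╶─┐ └───┘ ╷ ╶─┘ │ └─╴ │
│↳ ↑  │↳ → → ↑│↳ → ↑│     │
└─────┴───────┴─────┴─────┘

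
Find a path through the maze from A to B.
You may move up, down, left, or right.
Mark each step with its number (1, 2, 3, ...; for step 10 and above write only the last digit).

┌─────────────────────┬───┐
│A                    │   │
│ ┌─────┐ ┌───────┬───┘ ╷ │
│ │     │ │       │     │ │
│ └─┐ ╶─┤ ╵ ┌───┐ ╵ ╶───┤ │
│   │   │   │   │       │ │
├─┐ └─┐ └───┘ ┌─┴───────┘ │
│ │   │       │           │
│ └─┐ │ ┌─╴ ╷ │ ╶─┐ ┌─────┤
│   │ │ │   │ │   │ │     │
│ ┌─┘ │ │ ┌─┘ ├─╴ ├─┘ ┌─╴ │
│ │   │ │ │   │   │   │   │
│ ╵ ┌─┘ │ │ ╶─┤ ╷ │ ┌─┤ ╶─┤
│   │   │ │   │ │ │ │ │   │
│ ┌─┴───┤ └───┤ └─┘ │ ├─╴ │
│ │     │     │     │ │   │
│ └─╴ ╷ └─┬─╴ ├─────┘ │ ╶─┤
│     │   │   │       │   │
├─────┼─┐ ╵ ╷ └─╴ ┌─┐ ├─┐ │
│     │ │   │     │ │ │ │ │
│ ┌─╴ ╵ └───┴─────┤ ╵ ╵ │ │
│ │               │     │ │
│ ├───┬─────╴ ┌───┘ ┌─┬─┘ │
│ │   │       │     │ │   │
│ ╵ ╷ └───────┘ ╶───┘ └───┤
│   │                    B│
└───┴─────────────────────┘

Finding the shortest path through the maze:
Path length: 40 steps
Directions: down → down → right → down → right → down → down → left → down → left → down → down → right → right → up → right → down → right → down → right → up → right → down → right → right → up → right → right → down → down → left → down → left → left → down → right → right → right → right → right

Solution:

┌─────────────────────┬───┐
│A                    │   │
│ ┌─────┐ ┌───────┬───┘ ╷ │
│1│     │ │       │     │ │
│ └─┐ ╶─┤ ╵ ┌───┐ ╵ ╶───┤ │
│2 3│   │   │   │       │ │
├─┐ └─┐ └───┘ ┌─┴───────┘ │
│ │4 5│       │           │
│ └─┐ │ ┌─╴ ╷ │ ╶─┐ ┌─────┤
│   │6│ │   │ │   │ │     │
│ ┌─┘ │ │ ┌─┘ ├─╴ ├─┘ ┌─╴ │
│ │8 7│ │ │   │   │   │   │
│ ╵ ┌─┘ │ │ ╶─┤ ╷ │ ┌─┤ ╶─┤
│0 9│   │ │   │ │ │ │ │   │
│ ┌─┴───┤ └───┤ └─┘ │ ├─╴ │
│1│  5 6│     │     │ │   │
│ └─╴ ╷ └─┬─╴ ├─────┘ │ ╶─┤
│2 3 4│7 8│1 2│  6 7 8│   │
├─────┼─┐ ╵ ╷ └─╴ ┌─┐ ├─┐ │
│     │ │9 0│3 4 5│ │9│ │ │
│ ┌─╴ ╵ └───┴─────┤ ╵ ╵ │ │
│ │               │1 0  │ │
│ ├───┬─────╴ ┌───┘ ┌─┬─┘ │
│ │   │       │4 3 2│ │   │
│ ╵ ╷ └───────┘ ╶───┘ └───┤
│   │          5 6 7 8 9 B│
└───┴─────────────────────┘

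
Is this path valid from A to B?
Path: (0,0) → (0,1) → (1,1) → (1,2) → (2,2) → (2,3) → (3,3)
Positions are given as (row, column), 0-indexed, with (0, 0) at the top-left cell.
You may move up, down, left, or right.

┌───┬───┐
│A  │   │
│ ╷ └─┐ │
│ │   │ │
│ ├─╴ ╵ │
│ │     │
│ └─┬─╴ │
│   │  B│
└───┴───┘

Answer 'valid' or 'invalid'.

Checking path validity:
Result: All consecutive moves are passable.

valid

Correct solution:

┌───┬───┐
│A ↓│   │
│ ╷ └─┐ │
│ │↳ ↓│ │
│ ├─╴ ╵ │
│ │  ↳ ↓│
│ └─┬─╴ │
│   │  B│
└───┴───┘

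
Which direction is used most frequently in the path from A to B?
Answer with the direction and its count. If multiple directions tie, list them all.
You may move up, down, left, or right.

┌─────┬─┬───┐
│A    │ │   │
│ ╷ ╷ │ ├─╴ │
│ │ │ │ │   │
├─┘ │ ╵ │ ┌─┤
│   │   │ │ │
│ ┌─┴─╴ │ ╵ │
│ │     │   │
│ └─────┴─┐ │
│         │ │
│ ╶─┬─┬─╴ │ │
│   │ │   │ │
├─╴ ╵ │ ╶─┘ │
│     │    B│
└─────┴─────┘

Directions: right, down, down, left, down, down, right, right, right, right, down, left, down, right, right
Counts: {'right': 7, 'down': 6, 'left': 2}
Most common: right (7 times)

Solution:

┌─────┬─┬───┐
│A ↓  │ │   │
│ ╷ ╷ │ ├─╴ │
│ │↓│ │ │   │
├─┘ │ ╵ │ ┌─┤
│↓ ↲│   │ │ │
│ ┌─┴─╴ │ ╵ │
│↓│     │   │
│ └─────┴─┐ │
│↳ → → → ↓│ │
│ ╶─┬─┬─╴ │ │
│   │ │↓ ↲│ │
├─╴ ╵ │ ╶─┘ │
│     │↳ → B│
└─────┴─────┘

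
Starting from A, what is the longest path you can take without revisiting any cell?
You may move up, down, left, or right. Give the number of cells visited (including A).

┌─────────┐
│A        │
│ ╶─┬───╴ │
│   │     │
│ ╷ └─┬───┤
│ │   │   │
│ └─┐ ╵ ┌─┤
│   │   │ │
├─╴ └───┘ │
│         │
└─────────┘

Finding longest simple path using DFS:
Start: (0, 0)
Longest path visits 10 cells
Path: A → down → down → down → right → down → right → right → right → up

Solution:

┌─────────┐
│A        │
│ ╶─┬───╴ │
│↓  │     │
│ ╷ └─┬───┤
│↓│   │   │
│ └─┐ ╵ ┌─┤
│↳ ↓│   │B│
├─╴ └───┘ │
│  ↳ → → ↑│
└─────────┘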